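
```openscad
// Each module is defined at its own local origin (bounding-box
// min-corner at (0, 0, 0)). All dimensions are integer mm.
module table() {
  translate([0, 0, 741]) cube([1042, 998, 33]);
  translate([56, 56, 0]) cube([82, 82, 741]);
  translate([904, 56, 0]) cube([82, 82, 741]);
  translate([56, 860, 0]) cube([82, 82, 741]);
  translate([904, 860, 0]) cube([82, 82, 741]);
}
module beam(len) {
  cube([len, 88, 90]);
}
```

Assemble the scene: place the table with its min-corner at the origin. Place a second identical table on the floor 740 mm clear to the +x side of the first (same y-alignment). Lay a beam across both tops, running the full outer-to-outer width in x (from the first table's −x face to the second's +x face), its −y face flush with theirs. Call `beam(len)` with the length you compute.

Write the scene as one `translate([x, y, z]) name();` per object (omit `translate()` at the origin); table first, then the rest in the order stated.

table();
translate([1782, 0, 0]) table();
translate([0, 0, 774]) beam(2824);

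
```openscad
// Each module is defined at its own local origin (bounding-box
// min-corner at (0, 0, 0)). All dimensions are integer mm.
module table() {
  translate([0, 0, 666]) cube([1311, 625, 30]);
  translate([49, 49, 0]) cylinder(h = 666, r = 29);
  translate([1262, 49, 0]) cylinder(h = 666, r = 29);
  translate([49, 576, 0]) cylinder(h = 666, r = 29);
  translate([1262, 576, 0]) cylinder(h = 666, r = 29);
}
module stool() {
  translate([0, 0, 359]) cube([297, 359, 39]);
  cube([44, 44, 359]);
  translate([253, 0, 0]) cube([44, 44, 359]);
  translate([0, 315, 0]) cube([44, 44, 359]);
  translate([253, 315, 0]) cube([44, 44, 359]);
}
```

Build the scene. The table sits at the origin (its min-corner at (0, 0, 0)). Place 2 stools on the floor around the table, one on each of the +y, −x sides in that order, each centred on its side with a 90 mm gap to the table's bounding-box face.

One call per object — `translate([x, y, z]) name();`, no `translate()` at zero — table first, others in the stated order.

table();
translate([507, 715, 0]) stool();
translate([-387, 133, 0]) stool();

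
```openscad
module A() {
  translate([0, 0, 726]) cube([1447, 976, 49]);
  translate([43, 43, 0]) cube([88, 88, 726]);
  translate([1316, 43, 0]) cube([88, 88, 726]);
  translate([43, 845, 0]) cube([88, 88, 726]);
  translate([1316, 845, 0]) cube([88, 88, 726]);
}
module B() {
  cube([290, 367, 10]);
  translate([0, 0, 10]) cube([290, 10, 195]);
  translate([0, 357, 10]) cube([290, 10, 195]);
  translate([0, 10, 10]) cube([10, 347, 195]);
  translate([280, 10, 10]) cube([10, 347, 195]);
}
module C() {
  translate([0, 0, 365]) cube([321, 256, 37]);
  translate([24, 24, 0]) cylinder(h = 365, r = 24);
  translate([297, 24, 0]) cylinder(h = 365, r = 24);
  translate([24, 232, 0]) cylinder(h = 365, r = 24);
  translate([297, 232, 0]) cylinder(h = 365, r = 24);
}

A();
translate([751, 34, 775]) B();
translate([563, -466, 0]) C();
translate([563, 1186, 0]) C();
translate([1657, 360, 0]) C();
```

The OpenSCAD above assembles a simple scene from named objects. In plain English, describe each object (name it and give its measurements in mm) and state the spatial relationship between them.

A is a table with a 1447×976 mm rectangular top, 49 mm thick, top surface at z = 775 mm, supported by four 88×88 mm square legs, each inset 43 mm from the nearest pair of top edges, running from the floor.

B is an open-topped rectangular box: outside dimensions 290×367×205 mm, with a uniform wall and base thickness of 10 mm. The base is a full 290×367 slab on the floor; four walls sit on top of the base. The front and back walls (the −y and +y sides) span the full width; the two side walls fit between them.

C is a simple wooden stool: a rectangular seat 321 mm (x) by 256 mm (y), 37 mm thick, top face at z = 402 mm, on four round legs, each 48 mm in diameter. The legs rest on z = 0, each leg's axis is inset half a diameter from the nearest pair of seat edges (so the leg's bounding box is flush with the corner).

The open box is on top of the table. Three stools sit around the table at the −y, +y, +x sides.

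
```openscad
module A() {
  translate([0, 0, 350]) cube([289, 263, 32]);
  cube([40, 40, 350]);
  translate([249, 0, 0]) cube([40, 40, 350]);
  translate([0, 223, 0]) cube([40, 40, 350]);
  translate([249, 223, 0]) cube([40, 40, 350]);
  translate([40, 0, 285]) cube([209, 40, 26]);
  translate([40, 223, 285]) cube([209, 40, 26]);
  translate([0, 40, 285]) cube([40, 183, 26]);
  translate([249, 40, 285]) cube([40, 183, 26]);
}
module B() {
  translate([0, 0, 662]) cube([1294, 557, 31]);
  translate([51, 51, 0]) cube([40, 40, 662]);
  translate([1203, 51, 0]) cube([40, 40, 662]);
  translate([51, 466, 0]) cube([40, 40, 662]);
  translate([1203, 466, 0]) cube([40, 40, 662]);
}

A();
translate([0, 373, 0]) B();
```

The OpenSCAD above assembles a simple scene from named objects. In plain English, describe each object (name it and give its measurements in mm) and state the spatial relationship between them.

A is a four-legged stool. The seat is a 289×263×32 mm slab whose top surface is at z = 382 mm; four square legs, each 40×40 mm in cross-section, run from the floor (z = 0) to the underside of the seat, each flush with a corner of the seat. Four stretchers, 40 mm wide and 26 mm tall, connect adjacent legs with their undersides at z = 285 mm, each running between the inner faces of the legs it joins and aligned with the legs' outer faces on the other axis.

B is a table with a 1294×557 mm rectangular top, 31 mm thick, top surface at z = 693 mm, supported by four 40×40 mm square legs, each inset 51 mm from the nearest pair of top edges, running from the floor.

The table is on the floor beside the stool on its +y side.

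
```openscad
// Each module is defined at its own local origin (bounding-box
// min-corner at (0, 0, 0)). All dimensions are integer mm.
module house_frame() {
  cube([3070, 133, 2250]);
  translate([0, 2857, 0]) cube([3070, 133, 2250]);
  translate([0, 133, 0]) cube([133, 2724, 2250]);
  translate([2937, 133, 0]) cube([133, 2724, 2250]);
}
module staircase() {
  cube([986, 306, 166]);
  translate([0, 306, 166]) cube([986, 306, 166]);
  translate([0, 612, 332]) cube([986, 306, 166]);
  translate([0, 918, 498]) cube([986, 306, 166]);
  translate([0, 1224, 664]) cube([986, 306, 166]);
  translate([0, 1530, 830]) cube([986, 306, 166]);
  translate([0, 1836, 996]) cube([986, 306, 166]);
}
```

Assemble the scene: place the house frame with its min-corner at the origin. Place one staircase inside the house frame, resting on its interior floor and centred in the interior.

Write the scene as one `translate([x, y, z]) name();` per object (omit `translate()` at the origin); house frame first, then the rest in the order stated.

house_frame();
translate([1042, 424, 0]) staircase();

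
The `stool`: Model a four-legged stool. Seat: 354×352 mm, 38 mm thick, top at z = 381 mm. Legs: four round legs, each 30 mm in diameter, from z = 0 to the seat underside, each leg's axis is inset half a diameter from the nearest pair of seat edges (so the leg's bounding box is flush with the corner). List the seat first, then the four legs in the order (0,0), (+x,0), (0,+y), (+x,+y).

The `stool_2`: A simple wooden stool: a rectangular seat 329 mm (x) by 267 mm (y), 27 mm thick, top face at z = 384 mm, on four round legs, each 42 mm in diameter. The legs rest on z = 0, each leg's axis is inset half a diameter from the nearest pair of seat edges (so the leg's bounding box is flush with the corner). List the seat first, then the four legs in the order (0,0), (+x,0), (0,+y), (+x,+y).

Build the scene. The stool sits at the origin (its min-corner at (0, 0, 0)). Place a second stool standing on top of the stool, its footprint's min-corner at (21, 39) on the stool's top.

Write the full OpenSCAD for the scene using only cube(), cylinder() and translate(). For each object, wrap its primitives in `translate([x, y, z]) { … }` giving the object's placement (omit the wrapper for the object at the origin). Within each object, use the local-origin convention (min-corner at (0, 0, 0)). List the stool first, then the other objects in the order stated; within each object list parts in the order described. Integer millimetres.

translate([0, 0, 343]) cube([354, 352, 38]);
translate([15, 15, 0]) cylinder(h = 343, r = 15);
translate([339, 15, 0]) cylinder(h = 343, r = 15);
translate([15, 337, 0]) cylinder(h = 343, r = 15);
translate([339, 337, 0]) cylinder(h = 343, r = 15);
translate([21, 39, 381]) {
  translate([0, 0, 357]) cube([329, 267, 27]);
  translate([21, 21, 0]) cylinder(h = 357, r = 21);
  translate([308, 21, 0]) cylinder(h = 357, r = 21);
  translate([21, 246, 0]) cylinder(h = 357, r = 21);
  translate([308, 246, 0]) cylinder(h = 357, r = 21);
}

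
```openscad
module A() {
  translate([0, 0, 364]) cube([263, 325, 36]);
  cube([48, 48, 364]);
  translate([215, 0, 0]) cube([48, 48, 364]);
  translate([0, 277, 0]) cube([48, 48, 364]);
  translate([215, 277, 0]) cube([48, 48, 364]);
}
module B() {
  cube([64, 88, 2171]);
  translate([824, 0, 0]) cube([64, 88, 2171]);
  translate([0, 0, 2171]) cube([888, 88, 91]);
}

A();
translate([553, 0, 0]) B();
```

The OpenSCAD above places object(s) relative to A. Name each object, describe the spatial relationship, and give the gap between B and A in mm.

A is a stool. B is a door frame. The door frame is on the floor beside the stool on its +x side. The gap between the door frame and the stool is 290 mm.

The door frame's nearest face is 290 mm from the stool's +x face.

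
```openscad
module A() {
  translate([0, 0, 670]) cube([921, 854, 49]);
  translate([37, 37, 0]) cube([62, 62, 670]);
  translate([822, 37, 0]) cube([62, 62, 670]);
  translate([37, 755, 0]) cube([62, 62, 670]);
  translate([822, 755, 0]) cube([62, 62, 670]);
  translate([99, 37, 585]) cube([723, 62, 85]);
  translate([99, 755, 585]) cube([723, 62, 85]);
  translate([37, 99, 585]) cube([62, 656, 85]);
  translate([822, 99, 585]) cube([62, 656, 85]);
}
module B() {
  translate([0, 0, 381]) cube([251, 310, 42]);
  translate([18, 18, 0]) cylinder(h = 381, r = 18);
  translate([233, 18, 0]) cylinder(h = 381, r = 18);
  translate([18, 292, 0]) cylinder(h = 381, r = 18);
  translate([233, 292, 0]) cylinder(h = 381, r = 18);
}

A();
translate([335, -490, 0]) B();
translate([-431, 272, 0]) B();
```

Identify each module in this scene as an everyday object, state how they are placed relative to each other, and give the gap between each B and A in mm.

A is a table. B is a stool. Two stools sit around the table at the −y, −x sides. The gap between each stool and the table is 180 mm.

Each stool's nearest face is 180 mm from the table's bounding box.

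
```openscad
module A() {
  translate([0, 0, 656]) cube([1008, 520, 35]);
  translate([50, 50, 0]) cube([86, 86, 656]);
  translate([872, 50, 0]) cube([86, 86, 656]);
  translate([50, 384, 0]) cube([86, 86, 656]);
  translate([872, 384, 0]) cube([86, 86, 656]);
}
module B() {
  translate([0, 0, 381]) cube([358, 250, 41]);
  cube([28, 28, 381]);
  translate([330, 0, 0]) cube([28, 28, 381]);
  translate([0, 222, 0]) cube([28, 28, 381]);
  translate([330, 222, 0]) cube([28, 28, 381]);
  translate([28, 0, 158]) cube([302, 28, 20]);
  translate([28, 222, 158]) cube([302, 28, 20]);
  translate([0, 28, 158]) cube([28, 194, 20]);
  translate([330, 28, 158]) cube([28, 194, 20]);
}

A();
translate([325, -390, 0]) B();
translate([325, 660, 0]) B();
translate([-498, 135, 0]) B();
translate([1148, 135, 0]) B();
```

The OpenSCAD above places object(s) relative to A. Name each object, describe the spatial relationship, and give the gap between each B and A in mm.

A is a table. B is a stool. Four stools sit around the table at the −y, +y, −x, +x sides. The gap between each stool and the table is 140 mm.

Each stool's nearest face is 140 mm from the table's bounding box.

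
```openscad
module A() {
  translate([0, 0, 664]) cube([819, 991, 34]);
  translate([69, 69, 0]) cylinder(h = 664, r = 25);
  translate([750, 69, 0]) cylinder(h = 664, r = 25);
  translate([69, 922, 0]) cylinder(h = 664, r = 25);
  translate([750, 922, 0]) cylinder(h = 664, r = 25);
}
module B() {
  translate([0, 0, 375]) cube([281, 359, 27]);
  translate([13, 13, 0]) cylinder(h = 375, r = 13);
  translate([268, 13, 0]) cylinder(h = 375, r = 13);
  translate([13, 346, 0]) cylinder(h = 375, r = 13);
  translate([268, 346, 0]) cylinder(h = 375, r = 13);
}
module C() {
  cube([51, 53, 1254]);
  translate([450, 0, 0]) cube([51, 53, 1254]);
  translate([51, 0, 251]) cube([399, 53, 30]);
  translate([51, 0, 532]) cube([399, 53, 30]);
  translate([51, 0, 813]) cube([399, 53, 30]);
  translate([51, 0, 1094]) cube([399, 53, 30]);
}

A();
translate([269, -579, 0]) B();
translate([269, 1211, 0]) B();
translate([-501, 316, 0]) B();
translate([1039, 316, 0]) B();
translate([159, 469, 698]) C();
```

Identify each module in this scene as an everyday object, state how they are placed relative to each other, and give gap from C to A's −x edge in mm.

The ladder's min-x is at 159; the table's min-x is 0; gap = 159 mm.

A is a table. B is a stool. C is a ladder. Four stools sit around the table at the −y, +y, −x, +x sides. The ladder is on top of the table, centred. The gap from the ladder to the table's −x edge is 159 mm.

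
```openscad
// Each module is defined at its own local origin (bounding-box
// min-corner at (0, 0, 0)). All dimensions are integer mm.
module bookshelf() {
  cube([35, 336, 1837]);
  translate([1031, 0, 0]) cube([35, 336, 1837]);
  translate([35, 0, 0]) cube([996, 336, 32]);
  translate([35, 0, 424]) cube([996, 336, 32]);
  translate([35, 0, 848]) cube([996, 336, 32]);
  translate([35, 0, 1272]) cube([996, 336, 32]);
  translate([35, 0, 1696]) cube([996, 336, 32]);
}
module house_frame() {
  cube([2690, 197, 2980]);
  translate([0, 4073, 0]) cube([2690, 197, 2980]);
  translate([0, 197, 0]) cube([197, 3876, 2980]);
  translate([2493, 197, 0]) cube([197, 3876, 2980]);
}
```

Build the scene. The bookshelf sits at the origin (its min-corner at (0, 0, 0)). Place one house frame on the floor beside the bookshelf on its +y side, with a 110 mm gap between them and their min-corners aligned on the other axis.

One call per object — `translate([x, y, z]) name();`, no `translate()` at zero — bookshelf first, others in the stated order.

bookshelf();
translate([0, 446, 0]) house_frame();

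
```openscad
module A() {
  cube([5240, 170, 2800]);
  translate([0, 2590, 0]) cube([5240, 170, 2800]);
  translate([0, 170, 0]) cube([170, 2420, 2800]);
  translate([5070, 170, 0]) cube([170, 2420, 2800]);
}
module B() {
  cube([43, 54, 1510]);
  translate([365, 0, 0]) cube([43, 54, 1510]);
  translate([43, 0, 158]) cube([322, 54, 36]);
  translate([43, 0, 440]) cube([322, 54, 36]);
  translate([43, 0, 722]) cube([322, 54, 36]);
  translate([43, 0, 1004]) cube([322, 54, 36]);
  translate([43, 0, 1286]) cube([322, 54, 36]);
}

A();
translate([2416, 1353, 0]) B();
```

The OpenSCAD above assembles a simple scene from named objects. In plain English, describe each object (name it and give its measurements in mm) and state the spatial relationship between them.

A is a box-shaped house frame (walls only): outside footprint 5240×2760 mm, wall height 2800 mm, wall thickness 170 mm. The two y-facing walls run the full x-width; the two x-facing walls fit between the inner faces of the y-facing walls.

B is a wooden ladder with two side rails of 43×54 mm section and 1510 mm height, set 408 mm apart overall. Between them run 5 rectangular rungs (54 mm deep, 36 mm thick), front faces flush with the rails' −y face. The bottom of the first rung is 158 mm above the floor and each subsequent rung is 282 mm higher than the one below.

The ladder sits inside the house frame, centred.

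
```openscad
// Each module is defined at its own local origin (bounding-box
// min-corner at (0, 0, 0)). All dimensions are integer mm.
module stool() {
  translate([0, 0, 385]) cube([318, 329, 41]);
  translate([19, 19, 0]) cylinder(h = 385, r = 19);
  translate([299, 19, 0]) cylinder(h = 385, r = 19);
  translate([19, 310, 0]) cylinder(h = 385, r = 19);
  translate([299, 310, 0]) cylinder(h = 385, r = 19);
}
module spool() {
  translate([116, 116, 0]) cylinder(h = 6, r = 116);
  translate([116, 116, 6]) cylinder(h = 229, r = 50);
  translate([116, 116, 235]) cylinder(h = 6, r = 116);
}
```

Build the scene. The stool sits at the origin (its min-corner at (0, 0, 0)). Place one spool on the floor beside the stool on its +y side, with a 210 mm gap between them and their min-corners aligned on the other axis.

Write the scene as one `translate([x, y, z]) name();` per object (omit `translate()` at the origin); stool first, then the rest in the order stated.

stool();
translate([0, 539, 0]) spool();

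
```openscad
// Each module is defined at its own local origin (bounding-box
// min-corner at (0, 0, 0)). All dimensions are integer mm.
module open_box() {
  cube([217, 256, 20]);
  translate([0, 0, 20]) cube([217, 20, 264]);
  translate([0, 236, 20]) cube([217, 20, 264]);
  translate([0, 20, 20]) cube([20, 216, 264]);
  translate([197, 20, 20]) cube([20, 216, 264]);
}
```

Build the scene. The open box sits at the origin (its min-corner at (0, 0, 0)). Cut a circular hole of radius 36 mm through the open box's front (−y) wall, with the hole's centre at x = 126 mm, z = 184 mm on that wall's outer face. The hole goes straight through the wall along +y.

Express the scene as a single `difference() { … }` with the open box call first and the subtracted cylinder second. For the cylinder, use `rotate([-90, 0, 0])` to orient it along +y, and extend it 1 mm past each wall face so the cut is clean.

difference() {
  open_box();
  translate([126, -1, 184]) rotate([-90, 0, 0]) cylinder(h = 22, r = 36);
}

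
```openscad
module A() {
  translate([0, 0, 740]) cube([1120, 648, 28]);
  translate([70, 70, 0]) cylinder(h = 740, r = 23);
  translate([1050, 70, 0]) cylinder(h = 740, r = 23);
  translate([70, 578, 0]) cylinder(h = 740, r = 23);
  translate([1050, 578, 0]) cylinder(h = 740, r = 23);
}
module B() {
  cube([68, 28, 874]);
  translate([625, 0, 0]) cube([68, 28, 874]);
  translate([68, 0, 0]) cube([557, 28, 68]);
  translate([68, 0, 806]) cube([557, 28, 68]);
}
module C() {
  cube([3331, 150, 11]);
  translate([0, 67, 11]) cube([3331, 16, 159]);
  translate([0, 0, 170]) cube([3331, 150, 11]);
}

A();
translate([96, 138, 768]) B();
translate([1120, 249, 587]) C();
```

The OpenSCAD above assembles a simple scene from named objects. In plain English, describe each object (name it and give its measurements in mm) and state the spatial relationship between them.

A is a table: top 1120 mm (x) × 648 mm (y), 28 mm thick, upper face at z = 768 mm, on four round legs of 46 mm diameter, each leg's bounding box inset 47 mm from the nearest pair of top edges, running from z = 0 to the bottom of the top.

B is a picture frame with a 557×738 mm rectangular opening (x by z) and a uniform 68 mm border on every side. Frame depth is 28 mm along y. It is built from two vertical stiles running the full outside height and two horizontal rails spanning the gap between the stiles.

C is an I-beam lying along x, 3331 mm long. Overall section height 181 mm. Two flanges 150 mm wide (y) and 11 mm thick, one on the floor and one at the top; a web 16 mm thick runs between them, centred on the flange width.

The picture frame is on top of the table. The I-beam is beside the table with their tops flush at z = 768.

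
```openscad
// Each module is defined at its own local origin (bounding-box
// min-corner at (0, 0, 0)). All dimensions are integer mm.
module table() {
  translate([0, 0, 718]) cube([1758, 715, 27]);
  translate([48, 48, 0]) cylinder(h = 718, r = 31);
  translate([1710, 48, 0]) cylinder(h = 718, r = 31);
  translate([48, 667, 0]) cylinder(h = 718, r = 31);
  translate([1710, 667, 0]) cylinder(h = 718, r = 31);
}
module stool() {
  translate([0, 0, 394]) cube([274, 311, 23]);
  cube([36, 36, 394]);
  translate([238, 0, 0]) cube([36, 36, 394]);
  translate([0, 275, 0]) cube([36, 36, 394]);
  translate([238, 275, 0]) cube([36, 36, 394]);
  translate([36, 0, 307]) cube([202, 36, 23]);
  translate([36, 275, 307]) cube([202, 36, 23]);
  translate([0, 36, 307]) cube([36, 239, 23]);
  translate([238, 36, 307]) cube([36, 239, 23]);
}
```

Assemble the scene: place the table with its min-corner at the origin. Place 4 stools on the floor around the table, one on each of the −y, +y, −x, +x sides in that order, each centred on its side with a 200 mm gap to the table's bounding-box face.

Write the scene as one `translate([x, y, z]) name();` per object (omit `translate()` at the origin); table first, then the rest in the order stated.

table();
translate([742, -511, 0]) stool();
translate([742, 915, 0]) stool();
translate([-474, 202, 0]) stool();
translate([1958, 202, 0]) stool();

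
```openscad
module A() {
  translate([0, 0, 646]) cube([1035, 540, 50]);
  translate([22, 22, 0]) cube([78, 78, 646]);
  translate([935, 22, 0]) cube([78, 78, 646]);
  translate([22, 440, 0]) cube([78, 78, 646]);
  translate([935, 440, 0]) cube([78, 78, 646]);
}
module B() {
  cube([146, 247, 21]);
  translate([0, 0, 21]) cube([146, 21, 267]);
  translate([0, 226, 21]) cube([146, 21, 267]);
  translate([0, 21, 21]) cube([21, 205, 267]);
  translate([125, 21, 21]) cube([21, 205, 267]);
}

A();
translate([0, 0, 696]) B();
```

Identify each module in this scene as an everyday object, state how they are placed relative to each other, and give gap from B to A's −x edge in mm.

A is a table. B is an open box. The open box is on top of the table. The gap from the open box to the table's −x edge is 0 mm.

The open box's min-x is at 0; the table's min-x is 0; gap = 0 mm.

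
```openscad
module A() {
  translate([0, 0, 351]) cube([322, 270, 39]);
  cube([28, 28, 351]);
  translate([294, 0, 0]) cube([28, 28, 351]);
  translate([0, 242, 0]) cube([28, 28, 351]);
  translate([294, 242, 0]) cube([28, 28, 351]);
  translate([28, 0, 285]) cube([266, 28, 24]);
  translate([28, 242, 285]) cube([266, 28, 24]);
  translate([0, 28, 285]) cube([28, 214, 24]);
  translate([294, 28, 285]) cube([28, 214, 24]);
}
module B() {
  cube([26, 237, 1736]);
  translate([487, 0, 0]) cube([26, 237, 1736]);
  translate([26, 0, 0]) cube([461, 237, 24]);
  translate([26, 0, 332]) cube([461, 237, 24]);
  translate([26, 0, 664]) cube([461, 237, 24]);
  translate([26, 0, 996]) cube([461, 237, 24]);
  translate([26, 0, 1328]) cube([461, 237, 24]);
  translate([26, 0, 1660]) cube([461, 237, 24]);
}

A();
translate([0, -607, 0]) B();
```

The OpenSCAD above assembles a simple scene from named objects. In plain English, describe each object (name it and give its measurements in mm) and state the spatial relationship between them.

A is a four-legged stool. The seat is 322×270 mm, 39 mm thick, top at z = 390 mm. It stands on four square legs, each 28×28 mm in cross-section, from z = 0 to the seat underside, each flush with a corner of the seat. Four stretchers, 28 mm wide and 24 mm tall, connect adjacent legs with their undersides at z = 285 mm, each running between the inner faces of the legs it joins and aligned with the legs' outer faces on the other axis.

B is a bookshelf 513 mm wide overall, 237 mm deep and 1736 mm tall. The two sides are 26 mm thick vertical panels. 6 horizontal shelves of 24 mm thickness span between the inner faces of the sides; the lowest shelf sits on the floor and shelves are stacked with a clear vertical gap of 308 mm between each pair.

The bookshelf is on the floor beside the stool on its −y side.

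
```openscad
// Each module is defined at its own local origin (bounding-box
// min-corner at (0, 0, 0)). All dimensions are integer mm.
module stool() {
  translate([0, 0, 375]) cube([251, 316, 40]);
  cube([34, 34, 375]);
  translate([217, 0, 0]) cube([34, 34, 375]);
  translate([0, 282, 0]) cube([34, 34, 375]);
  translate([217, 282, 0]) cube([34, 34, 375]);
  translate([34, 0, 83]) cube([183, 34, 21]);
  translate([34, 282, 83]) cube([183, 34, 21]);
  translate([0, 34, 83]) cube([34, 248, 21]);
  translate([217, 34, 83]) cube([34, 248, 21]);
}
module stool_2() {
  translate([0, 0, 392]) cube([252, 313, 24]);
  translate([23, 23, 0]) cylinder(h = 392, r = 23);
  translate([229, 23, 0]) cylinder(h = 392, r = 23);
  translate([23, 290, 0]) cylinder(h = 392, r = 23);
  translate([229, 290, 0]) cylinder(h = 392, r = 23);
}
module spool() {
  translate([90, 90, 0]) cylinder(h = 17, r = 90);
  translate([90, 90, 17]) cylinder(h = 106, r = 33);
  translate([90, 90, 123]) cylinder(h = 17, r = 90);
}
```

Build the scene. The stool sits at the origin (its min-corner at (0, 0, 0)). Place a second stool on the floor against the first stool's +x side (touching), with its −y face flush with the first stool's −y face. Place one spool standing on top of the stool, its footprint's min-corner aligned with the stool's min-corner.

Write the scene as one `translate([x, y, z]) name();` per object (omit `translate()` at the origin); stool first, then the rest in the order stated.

stool();
translate([251, 0, 0]) stool_2();
translate([0, 0, 415]) spool();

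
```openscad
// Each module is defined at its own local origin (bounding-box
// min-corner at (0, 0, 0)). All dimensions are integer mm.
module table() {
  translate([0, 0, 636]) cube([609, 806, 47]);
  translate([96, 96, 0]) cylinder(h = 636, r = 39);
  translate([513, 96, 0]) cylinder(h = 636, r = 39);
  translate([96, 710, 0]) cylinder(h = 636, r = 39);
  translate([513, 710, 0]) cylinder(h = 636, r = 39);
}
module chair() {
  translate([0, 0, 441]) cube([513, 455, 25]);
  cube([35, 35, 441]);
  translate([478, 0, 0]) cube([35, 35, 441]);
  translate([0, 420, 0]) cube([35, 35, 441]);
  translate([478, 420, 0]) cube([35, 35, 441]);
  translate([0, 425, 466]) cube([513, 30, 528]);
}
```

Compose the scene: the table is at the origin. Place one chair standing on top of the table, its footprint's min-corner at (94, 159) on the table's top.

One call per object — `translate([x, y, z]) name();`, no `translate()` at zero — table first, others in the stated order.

table();
translate([94, 159, 683]) chair();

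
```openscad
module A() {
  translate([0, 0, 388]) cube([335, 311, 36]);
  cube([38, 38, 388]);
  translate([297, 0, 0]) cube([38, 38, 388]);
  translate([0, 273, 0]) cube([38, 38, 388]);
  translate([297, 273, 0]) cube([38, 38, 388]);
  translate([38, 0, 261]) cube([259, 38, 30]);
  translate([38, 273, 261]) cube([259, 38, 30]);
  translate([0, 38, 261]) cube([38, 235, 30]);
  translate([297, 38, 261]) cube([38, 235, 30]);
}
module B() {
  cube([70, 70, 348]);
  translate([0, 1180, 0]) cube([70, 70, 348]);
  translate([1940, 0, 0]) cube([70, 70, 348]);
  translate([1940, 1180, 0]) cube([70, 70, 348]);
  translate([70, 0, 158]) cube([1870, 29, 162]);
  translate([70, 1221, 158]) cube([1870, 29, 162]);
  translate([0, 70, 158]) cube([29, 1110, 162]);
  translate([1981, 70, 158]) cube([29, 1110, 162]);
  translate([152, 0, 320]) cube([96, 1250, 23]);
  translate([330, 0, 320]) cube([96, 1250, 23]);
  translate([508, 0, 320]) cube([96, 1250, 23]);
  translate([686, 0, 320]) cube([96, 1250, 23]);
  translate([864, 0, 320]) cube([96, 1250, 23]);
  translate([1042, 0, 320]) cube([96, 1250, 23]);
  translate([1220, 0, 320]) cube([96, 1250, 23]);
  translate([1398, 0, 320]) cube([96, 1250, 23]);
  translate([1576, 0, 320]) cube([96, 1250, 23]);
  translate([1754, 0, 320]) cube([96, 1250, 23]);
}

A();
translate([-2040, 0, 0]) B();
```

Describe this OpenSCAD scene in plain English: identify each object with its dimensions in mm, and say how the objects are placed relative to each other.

A is a four-legged stool. The seat is a 335×311×36 mm slab whose top surface is at z = 424 mm; four square legs, each 38×38 mm in cross-section, run from the floor (z = 0) to the underside of the seat, each flush with a corner of the seat. Four stretchers, 38 mm wide and 30 mm tall, connect adjacent legs with their undersides at z = 261 mm, each running between the inner faces of the legs it joins and aligned with the legs' outer faces on the other axis.

B is a bed frame 2010 mm long (x) by 1250 mm wide (y). Four 70×70 mm corner posts, 348 mm tall, at the corners of the footprint. Four rails of 29 mm thickness and 162 mm height run between adjacent posts with their undersides at z = 158 mm, their outer faces flush with the outside of the frame (the two x-running rails run between the posts' inner faces; the two y-running rails run between the posts' inner faces). 10 slats, each 96 mm wide (x) and 23 mm thick, lie across the top of the two x-running rails, running the full 1250 mm width of the frame in y; the slats are evenly spaced along x between the inner faces of the end posts with equal gaps (rounded down to the nearest mm) at the −x end and between each pair — any rounding remainder accumulates at the +x end.

The bed frame is on the floor beside the stool on its −x side.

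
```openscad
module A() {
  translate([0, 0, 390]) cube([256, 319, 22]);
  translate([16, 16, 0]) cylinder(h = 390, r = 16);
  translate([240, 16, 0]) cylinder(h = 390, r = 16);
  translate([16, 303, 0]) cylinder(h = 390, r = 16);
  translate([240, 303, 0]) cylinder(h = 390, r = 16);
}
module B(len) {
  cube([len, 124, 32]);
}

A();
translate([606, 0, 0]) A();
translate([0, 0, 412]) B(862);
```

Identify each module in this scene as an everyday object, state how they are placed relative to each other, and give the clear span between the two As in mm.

Second stool starts at x = 606; first ends at x = 256; clear span = 606 − 256 = 350 mm.

A is a stool. B is a beam. A beam spans the tops of two stools. The clear span between the two stools is 350 mm.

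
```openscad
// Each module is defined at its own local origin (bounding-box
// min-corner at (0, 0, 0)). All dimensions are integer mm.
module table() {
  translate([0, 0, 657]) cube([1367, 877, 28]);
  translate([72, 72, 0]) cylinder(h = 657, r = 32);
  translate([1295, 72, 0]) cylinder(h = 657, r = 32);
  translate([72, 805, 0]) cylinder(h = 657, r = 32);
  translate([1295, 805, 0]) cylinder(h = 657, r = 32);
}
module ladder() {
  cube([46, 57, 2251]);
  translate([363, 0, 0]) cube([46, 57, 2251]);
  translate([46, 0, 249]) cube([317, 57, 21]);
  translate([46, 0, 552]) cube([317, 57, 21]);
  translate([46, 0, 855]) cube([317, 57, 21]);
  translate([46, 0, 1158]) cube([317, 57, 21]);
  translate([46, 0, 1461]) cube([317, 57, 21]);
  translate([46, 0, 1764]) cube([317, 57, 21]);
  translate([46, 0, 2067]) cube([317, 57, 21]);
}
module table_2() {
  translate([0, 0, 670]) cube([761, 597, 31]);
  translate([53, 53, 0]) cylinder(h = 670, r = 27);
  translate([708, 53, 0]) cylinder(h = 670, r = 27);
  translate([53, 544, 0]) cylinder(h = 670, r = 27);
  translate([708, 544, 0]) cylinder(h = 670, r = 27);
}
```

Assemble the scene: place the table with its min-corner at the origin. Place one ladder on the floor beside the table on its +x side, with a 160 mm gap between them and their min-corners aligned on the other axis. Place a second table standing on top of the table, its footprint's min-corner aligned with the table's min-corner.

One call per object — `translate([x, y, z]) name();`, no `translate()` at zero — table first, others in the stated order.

table();
translate([1527, 0, 0]) ladder();
translate([0, 0, 685]) table_2();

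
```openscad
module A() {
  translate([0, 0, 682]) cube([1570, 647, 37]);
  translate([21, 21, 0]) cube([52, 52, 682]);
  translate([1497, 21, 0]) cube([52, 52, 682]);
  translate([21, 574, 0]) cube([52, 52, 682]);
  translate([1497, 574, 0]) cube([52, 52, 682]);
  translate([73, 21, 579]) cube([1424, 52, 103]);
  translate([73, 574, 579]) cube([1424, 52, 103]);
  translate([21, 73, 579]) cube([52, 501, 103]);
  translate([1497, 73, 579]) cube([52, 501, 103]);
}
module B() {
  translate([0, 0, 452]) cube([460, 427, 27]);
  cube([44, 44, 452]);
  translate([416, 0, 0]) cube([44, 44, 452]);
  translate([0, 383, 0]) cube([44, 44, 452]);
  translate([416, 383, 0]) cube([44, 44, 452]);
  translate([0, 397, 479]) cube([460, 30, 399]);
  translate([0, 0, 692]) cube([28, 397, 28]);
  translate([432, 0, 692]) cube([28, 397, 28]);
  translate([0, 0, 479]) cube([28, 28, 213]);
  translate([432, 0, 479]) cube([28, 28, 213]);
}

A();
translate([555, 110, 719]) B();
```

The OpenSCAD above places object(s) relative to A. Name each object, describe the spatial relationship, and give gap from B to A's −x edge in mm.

The chair's min-x is at 555; the table's min-x is 0; gap = 555 mm.

A is a table. B is a chair. The chair is on top of the table, centred. The gap from the chair to the table's −x edge is 555 mm.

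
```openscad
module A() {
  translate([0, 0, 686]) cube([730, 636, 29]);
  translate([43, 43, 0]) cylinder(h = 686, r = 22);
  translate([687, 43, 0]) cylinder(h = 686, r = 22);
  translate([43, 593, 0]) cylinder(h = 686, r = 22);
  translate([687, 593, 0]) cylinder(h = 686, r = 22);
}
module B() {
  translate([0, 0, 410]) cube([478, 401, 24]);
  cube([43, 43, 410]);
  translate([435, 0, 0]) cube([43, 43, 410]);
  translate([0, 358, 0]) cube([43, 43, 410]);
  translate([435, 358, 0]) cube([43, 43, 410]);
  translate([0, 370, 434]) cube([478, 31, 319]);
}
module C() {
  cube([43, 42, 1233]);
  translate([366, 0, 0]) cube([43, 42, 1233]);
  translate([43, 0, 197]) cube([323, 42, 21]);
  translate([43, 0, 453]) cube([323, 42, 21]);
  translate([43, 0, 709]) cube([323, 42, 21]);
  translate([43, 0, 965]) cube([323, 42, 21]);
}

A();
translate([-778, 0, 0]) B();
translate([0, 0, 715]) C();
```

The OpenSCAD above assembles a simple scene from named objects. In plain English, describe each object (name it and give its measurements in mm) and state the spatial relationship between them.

A is a table with a 730×636 mm rectangular top, 29 mm thick, top surface at z = 715 mm, supported by four round legs of 44 mm diameter, each leg's bounding box inset 21 mm from the nearest pair of top edges, running from the floor.

B is a chair. The seat is a 478×401×24 mm slab with its top at z = 434 mm, on four 43×43 mm corner legs (flush with the seat edges, standing on z = 0). A flat backrest 31 mm thick, 319 mm tall, spans the full seat width and rises from the seat top along its +y edge, rear face flush with the rear of the seat.

C is a straight ladder. Two 43×42 mm vertical rails, 1233 mm tall, stand 409 mm apart (outside-to-outside) with their front faces coplanar on the −y side. 4 rungs, each 42 mm deep and 21 mm tall, span between the inner faces of the rails, front faces flush with the rails. The lowest rung's underside is at z = 197 mm and rungs are spaced 256 mm apart (underside to underside).

The chair is on the floor beside the table on its −x side. The ladder is on top of the table.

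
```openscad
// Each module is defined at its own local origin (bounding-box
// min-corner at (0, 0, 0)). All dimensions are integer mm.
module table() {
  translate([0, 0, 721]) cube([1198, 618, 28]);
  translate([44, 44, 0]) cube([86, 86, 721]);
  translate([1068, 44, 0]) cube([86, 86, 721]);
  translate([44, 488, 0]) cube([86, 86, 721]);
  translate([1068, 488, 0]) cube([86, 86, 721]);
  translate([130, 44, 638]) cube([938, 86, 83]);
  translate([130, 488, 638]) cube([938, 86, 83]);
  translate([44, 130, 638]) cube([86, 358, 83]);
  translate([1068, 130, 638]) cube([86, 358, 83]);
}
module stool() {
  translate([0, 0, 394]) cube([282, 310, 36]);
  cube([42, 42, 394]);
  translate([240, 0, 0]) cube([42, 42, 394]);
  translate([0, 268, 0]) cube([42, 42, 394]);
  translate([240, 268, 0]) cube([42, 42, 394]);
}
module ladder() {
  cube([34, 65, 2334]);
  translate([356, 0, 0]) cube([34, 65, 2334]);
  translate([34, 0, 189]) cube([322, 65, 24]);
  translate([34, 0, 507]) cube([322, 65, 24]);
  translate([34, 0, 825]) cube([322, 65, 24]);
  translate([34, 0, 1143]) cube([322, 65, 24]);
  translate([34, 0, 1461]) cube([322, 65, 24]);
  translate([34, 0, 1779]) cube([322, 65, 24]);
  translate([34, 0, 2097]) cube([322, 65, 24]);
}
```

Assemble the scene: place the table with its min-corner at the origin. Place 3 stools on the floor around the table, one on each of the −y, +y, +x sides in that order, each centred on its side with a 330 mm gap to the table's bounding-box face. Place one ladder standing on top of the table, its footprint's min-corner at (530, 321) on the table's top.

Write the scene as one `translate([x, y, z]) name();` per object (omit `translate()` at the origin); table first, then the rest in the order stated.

table();
translate([458, -640, 0]) stool();
translate([458, 948, 0]) stool();
translate([1528, 154, 0]) stool();
translate([530, 321, 749]) ladder();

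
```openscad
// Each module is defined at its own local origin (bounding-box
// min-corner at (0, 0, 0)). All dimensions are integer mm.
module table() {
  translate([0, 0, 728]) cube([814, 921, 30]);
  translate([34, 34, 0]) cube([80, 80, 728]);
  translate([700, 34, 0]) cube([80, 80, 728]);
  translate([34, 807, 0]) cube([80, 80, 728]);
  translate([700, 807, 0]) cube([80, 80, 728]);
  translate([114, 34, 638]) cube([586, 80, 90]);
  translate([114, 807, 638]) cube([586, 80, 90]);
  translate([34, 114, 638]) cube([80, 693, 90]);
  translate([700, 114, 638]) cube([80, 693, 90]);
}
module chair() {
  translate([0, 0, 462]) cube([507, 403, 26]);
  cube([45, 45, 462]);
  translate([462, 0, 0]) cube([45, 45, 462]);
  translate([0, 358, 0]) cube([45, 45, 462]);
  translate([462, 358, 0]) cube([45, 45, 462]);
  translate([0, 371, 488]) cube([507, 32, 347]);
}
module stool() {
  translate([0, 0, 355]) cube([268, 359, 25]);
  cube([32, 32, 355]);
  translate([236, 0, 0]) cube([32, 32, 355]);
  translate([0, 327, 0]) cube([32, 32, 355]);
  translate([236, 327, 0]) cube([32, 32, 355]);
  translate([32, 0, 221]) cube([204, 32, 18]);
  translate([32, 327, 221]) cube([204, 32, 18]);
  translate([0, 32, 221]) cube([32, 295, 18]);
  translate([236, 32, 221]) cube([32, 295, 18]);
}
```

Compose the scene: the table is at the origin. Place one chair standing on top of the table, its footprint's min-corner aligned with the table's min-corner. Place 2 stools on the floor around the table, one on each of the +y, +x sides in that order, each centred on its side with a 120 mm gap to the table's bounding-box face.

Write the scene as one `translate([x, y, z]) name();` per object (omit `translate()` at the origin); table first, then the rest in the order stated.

table();
translate([0, 0, 758]) chair();
translate([273, 1041, 0]) stool();
translate([934, 281, 0]) stool();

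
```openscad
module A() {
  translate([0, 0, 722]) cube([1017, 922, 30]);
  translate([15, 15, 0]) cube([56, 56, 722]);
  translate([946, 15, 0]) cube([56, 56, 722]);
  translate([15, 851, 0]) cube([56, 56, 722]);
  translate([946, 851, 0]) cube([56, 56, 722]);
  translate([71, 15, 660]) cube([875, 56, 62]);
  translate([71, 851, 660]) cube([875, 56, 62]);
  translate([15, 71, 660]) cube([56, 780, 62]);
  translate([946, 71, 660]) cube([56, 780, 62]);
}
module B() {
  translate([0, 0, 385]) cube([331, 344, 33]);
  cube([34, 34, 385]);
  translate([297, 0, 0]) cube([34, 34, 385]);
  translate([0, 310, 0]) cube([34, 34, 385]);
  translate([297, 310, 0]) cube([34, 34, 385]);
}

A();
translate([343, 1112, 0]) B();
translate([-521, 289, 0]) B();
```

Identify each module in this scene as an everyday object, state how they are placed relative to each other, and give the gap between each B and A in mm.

A is a table. B is a stool. Two stools sit around the table at the +y, −x sides. The gap between each stool and the table is 190 mm.

Each stool's nearest face is 190 mm from the table's bounding box.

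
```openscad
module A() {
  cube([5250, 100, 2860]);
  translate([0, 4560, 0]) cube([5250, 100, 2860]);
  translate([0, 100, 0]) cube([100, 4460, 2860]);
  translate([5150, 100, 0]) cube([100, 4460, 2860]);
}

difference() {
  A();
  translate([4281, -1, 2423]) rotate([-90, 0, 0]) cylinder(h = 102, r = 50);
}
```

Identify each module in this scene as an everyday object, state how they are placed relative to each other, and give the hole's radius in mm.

The subtracted cylinder has r = 50 mm.

A is a house frame. The house frame has a circular hole through its front wall. The hole's radius is 50 mm.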